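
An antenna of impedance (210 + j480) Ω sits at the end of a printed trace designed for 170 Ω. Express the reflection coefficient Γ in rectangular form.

Γ = (Z_L − Z_0)/(Z_L + Z_0) = (40 + j480)/(380 + j480)

Γ ≈ 0.655 + j0.435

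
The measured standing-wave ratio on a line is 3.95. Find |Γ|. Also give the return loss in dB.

|Γ| = (S − 1)/(S + 1) = (3.95 − 1)/(3.95 + 1) = 2.95/4.95
RL = −20·log₁₀|Γ| = −20·log₁₀(0.596)

|Γ| ≈ 0.596; return loss ≈ 4.5 dB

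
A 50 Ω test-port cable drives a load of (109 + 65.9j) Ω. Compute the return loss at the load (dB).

Γ = (59 + j65.9)/(159 + j65.9), |Γ| = 0.514
RL = −20·log₁₀|Γ| = −20·log₁₀(0.514)

RL ≈ 5.78 dB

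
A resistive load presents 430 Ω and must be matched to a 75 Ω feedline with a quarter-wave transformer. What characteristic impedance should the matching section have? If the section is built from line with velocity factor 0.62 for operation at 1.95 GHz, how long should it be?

Z_qwt = √(Z_0·R_L) = √(75 × 430) = √32250
λ = 0.62·c/f = 0.0954 m, so l = λ/4 = 0.0238 m

Z_qwt ≈ 180 Ω; length ≈ 2.38 cm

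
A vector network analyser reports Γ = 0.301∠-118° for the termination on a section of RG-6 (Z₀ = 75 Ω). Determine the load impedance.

Z_L = Z_0·(1 + Γ)/(1 − Γ) = 75·(0.859 − j0.266)/(1.14 + j0.266)

Z_L ≈ 49.7 − j29 Ω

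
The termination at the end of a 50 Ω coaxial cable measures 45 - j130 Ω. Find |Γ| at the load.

Γ = (Z_L − Z_0)/(Z_L + Z_0) = (-5 − j130)/(95 − j130)
|Γ| = 130/161

|Γ| ≈ 0.808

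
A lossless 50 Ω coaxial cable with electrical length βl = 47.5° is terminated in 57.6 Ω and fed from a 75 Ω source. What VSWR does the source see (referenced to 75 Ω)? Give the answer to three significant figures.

tan(βl) = 1.09
Z_in = Z_0·(Z_L + jZ_0·tanβl)/(Z_0 + jZ_L·tanβl) = 48.9 − j6.92 Ω
Γ_s = (Z_in − Z_s)/(Z_in + Z_s) = (-26.1 − j6.92)/(124 − j6.92), |Γ_s| = 0.218
VSWR = (1 + |Γ_s|)/(1 − |Γ_s|)

VSWR ≈ 1.56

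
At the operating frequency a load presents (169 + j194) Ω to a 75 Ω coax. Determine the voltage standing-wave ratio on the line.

Γ = (Z_L − Z_0)/(Z_L + Z_0) = (94 + j194)/(244 + j194)
|Γ| = 216/312 = 0.692
VSWR = (1 + |Γ|)/(1 − |Γ|) = 1.69/0.308

VSWR ≈ 5.48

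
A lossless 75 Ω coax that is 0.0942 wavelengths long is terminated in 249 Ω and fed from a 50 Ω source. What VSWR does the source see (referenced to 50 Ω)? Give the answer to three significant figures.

VSWR ≈ 4.16

βl = 2π × 0.0942 = 33.9°
tan(βl) = 0.672
Z_in = Z_0·(Z_L + jZ_0·tanβl)/(Z_0 + jZ_L·tanβl) = 60.4 − j84.5 Ω
Γ_s = (Z_in − Z_s)/(Z_in + Z_s) = (10.4 − j84.5)/(110 − j84.5), |Γ_s| = 0.612
VSWR = (1 + |Γ_s|)/(1 − |Γ_s|)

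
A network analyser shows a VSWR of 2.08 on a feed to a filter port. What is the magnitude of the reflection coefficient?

|Γ| ≈ 0.351

|Γ| = (S − 1)/(S + 1) = (2.08 − 1)/(2.08 + 1) = 1.08/3.08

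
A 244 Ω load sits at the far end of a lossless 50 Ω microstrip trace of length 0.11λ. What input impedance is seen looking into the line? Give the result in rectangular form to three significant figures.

Z_in ≈ 23.8 − j54.6 Ω

βl = 2π × 0.11 = 39.6°
tan(βl) = tan(39.6°) = 0.827
Z_in = Z_0·(Z_L + jZ_0·tanβl)/(Z_0 + jZ_L·tanβl)
     = 50·(244 + j41.4)/(50 + j202)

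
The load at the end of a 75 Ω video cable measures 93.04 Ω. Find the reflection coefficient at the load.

Γ = (Z_L − Z_0)/(Z_L + Z_0) = (93.04 − 75)/(93.04 + 75) = 18.04/168

Γ = 0.107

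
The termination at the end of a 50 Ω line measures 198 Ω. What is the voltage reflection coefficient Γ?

Γ = 0.597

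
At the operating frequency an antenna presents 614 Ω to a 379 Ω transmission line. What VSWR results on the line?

For a purely resistive load, VSWR = R_L/Z_0 or Z_0/R_L (whichever > 1) = 614/379

VSWR ≈ 1.62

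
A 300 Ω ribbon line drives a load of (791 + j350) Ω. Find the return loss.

Γ = (491 + j350)/(1091 + j350), |Γ| = 0.526
RL = −20·log₁₀|Γ| = −20·log₁₀(0.526)

RL ≈ 5.58 dB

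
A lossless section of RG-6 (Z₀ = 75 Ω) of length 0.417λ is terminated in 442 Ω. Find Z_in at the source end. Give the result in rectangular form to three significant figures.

Z_in ≈ 47.2 + j117 Ω

βl = 2π × 0.417 = 150°
tan(βl) = tan(150°) = -0.575
Z_in = Z_0·(Z_L + jZ_0·tanβl)/(Z_0 + jZ_L·tanβl)
     = 75·(442 − j43.1)/(75 − j254)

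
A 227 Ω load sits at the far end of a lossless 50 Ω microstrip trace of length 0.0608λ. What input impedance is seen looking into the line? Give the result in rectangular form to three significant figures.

βl = 2π × 0.0608 = 21.9°
tan(βl) = tan(21.9°) = 0.402
Z_in = Z_0·(Z_L + jZ_0·tanβl)/(Z_0 + jZ_L·tanβl)
     = 50·(227 + j20.1)/(50 + j91.2)

Z_in ≈ 60.9 − j91 Ω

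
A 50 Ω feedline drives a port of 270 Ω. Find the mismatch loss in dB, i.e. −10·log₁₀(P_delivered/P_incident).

mismatch loss ≈ 2.78 dB

Γ = (270 − 50)/(270 + 50) = 0.688
|Γ|² = 0.473, so P_del/P_inc = 1 − |Γ|² = 0.527
ML = −10·log₁₀(1 − |Γ|²)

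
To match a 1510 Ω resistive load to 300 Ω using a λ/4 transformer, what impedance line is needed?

Z_qwt ≈ 673 Ω

Z_qwt = √(Z_0·R_L) = √(300 × 1510) = √453000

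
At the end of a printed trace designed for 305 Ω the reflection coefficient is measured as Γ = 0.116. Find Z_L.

Z_L ≈ 385 Ω

Z_L = Z_0·(1 + Γ)/(1 − Γ) = 305·(1.12)/(0.884)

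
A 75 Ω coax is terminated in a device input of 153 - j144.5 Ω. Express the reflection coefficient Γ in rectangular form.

Γ ≈ 0.531 − j0.297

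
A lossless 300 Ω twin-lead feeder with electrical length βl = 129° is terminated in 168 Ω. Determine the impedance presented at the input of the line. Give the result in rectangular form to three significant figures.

Z_in ≈ 287 − j172 Ω

tan(βl) = tan(129°) = -1.23
Z_in = Z_0·(Z_L + jZ_0·tanβl)/(Z_0 + jZ_L·tanβl)
     = 300·(168 − j370)/(300 − j207)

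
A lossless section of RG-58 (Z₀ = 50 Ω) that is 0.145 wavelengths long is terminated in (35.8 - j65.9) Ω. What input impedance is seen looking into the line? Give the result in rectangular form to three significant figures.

βl = 2π × 0.145 = 52.2°
tan(βl) = tan(52.2°) = 1.29
Z_in = Z_0·(Z_L + jZ_0·tanβl)/(Z_0 + jZ_L·tanβl)
     = 50·(35.8 − j1.44)/(135 + j46.2)

Z_in ≈ 11.7 − j4.54 Ω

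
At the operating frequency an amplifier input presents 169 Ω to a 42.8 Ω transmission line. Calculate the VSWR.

VSWR ≈ 3.95

For a purely resistive load, VSWR = R_L/Z_0 or Z_0/R_L (whichever > 1) = 169/42.8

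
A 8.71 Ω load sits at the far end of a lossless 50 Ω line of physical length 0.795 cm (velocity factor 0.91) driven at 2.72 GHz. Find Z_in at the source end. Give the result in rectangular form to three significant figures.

λ = v/f = 0.91·c / 2.72 GHz = 0.1 m
βl = 2π·l/λ = 2π × 0.0792 = 28.5°
tan(βl) = tan(28.5°) = 0.543
Z_in = Z_0·(Z_L + jZ_0·tanβl)/(Z_0 + jZ_L·tanβl)
     = 50·(8.71 + j27.2)/(50 + j4.73)

Z_in ≈ 11.2 + j26.1 Ω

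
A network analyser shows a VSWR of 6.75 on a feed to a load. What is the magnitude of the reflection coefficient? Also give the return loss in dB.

|Γ| = (S − 1)/(S + 1) = (6.75 − 1)/(6.75 + 1) = 5.75/7.75
RL = −20·log₁₀|Γ| = −20·log₁₀(0.742)

|Γ| ≈ 0.742; return loss ≈ 2.59 dB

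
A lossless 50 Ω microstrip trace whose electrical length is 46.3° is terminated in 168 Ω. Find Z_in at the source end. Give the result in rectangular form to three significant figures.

Z_in ≈ 26.3 − j40.3 Ω

tan(βl) = tan(46.3°) = 1.05
Z_in = Z_0·(Z_L + jZ_0·tanβl)/(Z_0 + jZ_L·tanβl)
     = 50·(168 + j52.3)/(50 + j176)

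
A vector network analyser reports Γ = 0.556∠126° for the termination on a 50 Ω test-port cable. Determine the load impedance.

Z_L = Z_0·(1 + Γ)/(1 − Γ) = 50·(0.673 + j0.45)/(1.33 − j0.45)

Z_L ≈ 17.6 + j22.9 Ω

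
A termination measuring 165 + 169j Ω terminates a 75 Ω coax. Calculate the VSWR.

VSWR ≈ 4.75

Γ = (Z_L − Z_0)/(Z_L + Z_0) = (90 + j169)/(240 + j169)
|Γ| = 191/294 = 0.652
VSWR = (1 + |Γ|)/(1 − |Γ|) = 1.65/0.348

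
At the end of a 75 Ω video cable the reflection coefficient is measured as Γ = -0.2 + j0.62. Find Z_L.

Z_L = Z_0·(1 + Γ)/(1 − Γ) = 75·(0.8 + j0.62)/(1.2 − j0.62)

Z_L ≈ 23.7 + j51 Ω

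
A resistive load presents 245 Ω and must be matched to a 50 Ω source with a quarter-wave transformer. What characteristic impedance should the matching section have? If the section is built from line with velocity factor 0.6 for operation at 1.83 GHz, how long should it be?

Z_qwt ≈ 111 Ω; length ≈ 2.46 cm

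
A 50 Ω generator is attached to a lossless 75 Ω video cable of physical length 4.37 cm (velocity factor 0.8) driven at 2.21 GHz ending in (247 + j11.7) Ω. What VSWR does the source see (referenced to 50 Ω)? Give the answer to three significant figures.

λ = v/f = 0.8·c / 2.21 GHz = 0.109 m
βl = 2π·l/λ = 2π × 0.402 = 145°
tan(βl) = -0.704
Z_in = Z_0·(Z_L + jZ_0·tanβl)/(Z_0 + jZ_L·tanβl) = 55.9 + j79.8 Ω
Γ_s = (Z_in − Z_s)/(Z_in + Z_s) = (5.93 + j79.8)/(106 + j79.8), |Γ_s| = 0.603
VSWR = (1 + |Γ_s|)/(1 − |Γ_s|)

VSWR ≈ 4.04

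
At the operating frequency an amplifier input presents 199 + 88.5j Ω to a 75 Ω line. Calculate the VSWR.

VSWR ≈ 3.25

Γ = (Z_L − Z_0)/(Z_L + Z_0) = (124 + j88.5)/(274 + j88.5)
|Γ| = 152/288 = 0.529
VSWR = (1 + |Γ|)/(1 − |Γ|) = 1.53/0.471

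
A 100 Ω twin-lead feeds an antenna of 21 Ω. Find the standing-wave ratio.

VSWR ≈ 4.76

For a purely resistive load, VSWR = R_L/Z_0 or Z_0/R_L (whichever > 1) = 100/21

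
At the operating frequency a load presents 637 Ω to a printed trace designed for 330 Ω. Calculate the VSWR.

Γ = (637 − 330)/(637 + 330) = 0.317
VSWR = (1 + 0.317)/(1 − 0.317)

VSWR ≈ 1.93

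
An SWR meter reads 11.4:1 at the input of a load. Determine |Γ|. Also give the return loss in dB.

|Γ| = (S − 1)/(S + 1) = (11.4 − 1)/(11.4 + 1) = 10.4/12.4
RL = −20·log₁₀|Γ| = −20·log₁₀(0.839)

|Γ| ≈ 0.839; return loss ≈ 1.53 dB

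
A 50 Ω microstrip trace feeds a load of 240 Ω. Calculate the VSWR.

VSWR ≈ 4.8

Γ = (240 − 50)/(240 + 50) = 0.655
VSWR = (1 + 0.655)/(1 − 0.655)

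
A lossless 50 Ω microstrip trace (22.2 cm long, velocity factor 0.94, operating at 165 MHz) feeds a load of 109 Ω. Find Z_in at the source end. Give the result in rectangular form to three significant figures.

λ = v/f = 0.94·c / 165 MHz = 1.71 m
βl = 2π·l/λ = 2π × 0.13 = 46.8°
tan(βl) = tan(46.8°) = 1.06
Z_in = Z_0·(Z_L + jZ_0·tanβl)/(Z_0 + jZ_L·tanβl)
     = 50·(109 + j53.2)/(50 + j116)

Z_in ≈ 36.4 − j31.3 Ω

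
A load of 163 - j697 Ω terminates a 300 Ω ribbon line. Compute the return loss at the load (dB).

RL ≈ 1.42 dB

Γ = (-137 − j697)/(463 − j697), |Γ| = 0.849
RL = −20·log₁₀|Γ| = −20·log₁₀(0.849)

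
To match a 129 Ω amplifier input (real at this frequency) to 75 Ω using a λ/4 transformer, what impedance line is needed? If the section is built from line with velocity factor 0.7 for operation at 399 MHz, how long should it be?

Z_qwt = √(Z_0·R_L) = √(75 × 129) = √9675
λ = 0.7·c/f = 0.526 m, so l = λ/4 = 0.132 m

Z_qwt ≈ 98.4 Ω; length ≈ 13.2 cm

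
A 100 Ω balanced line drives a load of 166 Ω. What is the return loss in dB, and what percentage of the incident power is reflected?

RL ≈ 12.1 dB; 6.16% of incident power reflected

Γ = (166 − 100)/(166 + 100) = 0.248
RL = −20·log₁₀(0.248) = 12.1 dB
P_refl/P_inc = |Γ|² = 0.0616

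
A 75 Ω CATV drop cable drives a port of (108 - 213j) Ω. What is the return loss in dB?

Γ = (33 − j213)/(183 − j213), |Γ| = 0.768
RL = −20·log₁₀|Γ| = −20·log₁₀(0.768)

RL ≈ 2.3 dB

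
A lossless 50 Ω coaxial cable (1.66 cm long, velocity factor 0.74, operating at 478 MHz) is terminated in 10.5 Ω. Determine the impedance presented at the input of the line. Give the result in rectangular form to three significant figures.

Z_in ≈ 11 + j10.9 Ω

λ = v/f = 0.74·c / 478 MHz = 0.464 m
βl = 2π·l/λ = 2π × 0.0357 = 12.9°
tan(βl) = tan(12.9°) = 0.228
Z_in = Z_0·(Z_L + jZ_0·tanβl)/(Z_0 + jZ_L·tanβl)
     = 50·(10.5 + j11.4)/(50 + j2.4)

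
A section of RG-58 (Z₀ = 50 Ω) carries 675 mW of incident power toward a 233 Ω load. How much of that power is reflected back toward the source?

Γ = (233 − 50)/(233 + 50) = 0.647
|Γ|² = 0.418
P_refl = |Γ|²·P_inc = 282 mW, P_del = (1 − |Γ|²)·P_inc = 393 mW

P_reflected ≈ 282 mW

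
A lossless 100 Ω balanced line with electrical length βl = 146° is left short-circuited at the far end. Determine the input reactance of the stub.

tan(βl) = -0.675
For a short-circuited stub, Z_in = jZ_0·tan(βl)

X_in ≈ -67.5 Ω (capacitive)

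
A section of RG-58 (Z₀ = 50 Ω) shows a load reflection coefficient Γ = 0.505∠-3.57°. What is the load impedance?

Z_L ≈ 151 − j12.7 Ω

Z_L = Z_0·(1 + Γ)/(1 − Γ) = 50·(1.5 − j0.0314)/(0.496 + j0.0314)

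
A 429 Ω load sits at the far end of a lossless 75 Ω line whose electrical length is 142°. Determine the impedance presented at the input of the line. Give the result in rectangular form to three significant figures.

tan(βl) = tan(142°) = -0.781
Z_in = Z_0·(Z_L + jZ_0·tanβl)/(Z_0 + jZ_L·tanβl)
     = 75·(429 − j58.6)/(75 − j335)

Z_in ≈ 32.9 + j88.6 Ω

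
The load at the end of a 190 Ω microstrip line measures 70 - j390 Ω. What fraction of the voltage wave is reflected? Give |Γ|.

|Γ| ≈ 0.871

Γ = (Z_L − Z_0)/(Z_L + Z_0) = (-120 − j390)/(260 − j390)
|Γ| = 408/469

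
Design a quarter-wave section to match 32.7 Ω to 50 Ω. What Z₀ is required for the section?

Z_qwt = √(Z_0·R_L) = √(50 × 32.7) = √1635

Z_qwt ≈ 40.4 Ω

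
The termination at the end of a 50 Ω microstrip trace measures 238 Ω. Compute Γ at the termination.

Γ = (Z_L − Z_0)/(Z_L + Z_0) = (238 − 50)/(238 + 50) = 188/288

Γ = 0.653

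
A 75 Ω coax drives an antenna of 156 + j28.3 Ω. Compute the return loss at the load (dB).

RL ≈ 8.67 dB

Γ = (81 + j28.3)/(231 + j28.3), |Γ| = 0.369
RL = −20·log₁₀|Γ| = −20·log₁₀(0.369)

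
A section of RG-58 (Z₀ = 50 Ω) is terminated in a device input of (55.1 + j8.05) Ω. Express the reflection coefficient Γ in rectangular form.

Γ = (Z_L − Z_0)/(Z_L + Z_0) = (5.1 + j8.05)/(105.1 + j8.05)

Γ ≈ 0.0541 + j0.0725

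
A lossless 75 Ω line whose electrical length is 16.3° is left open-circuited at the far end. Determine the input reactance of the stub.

tan(βl) = 0.292
For an open-circuited stub, Z_in = −jZ_0·cot(βl) = −jZ_0/tan(βl)

X_in ≈ -256 Ω (capacitive)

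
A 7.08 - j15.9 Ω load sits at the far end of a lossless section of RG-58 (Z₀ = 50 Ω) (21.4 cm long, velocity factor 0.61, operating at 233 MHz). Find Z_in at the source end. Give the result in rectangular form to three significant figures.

λ = v/f = 0.61·c / 233 MHz = 0.785 m
βl = 2π·l/λ = 2π × 0.272 = 98.1°
tan(βl) = tan(98.1°) = -7.04
Z_in = Z_0·(Z_L + jZ_0·tanβl)/(Z_0 + jZ_L·tanβl)
     = 50·(7.08 − j368)/(-61.9 − j49.8)

Z_in ≈ 142 + j183 Ω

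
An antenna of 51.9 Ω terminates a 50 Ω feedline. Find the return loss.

RL ≈ 34.6 dB

Γ = (51.9 − 50)/(51.9 + 50) = 0.0186
RL = −20·log₁₀|Γ| = −20·log₁₀(0.0186)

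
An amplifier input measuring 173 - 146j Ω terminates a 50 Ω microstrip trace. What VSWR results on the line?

VSWR ≈ 6.05

Γ = (Z_L − Z_0)/(Z_L + Z_0) = (123 − j146)/(223 − j146)
|Γ| = 191/267 = 0.716
VSWR = (1 + |Γ|)/(1 − |Γ|) = 1.72/0.284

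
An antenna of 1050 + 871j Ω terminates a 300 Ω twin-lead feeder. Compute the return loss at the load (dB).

RL ≈ 2.91 dB

Γ = (750 + j871)/(1350 + j871), |Γ| = 0.715
RL = −20·log₁₀|Γ| = −20·log₁₀(0.715)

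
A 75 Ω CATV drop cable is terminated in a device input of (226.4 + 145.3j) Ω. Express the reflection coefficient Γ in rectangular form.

Γ ≈ 0.596 + j0.195

Γ = (Z_L − Z_0)/(Z_L + Z_0) = (151.4 + j145.3)/(301.4 + j145.3)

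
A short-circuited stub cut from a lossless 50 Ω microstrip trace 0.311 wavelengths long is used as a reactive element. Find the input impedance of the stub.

Z_in ≈ −j124 Ω

βl = 2π × 0.311 = 112°
tan(βl) = -2.48
For a short-circuited stub, Z_in = jZ_0·tan(βl)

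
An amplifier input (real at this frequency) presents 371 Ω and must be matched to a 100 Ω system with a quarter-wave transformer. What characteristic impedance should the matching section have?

Z_qwt = √(Z_0·R_L) = √(100 × 371) = √37100

Z_qwt ≈ 193 Ω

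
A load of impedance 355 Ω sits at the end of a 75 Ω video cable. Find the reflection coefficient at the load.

Γ = 0.651

Γ = (Z_L − Z_0)/(Z_L + Z_0) = (355 − 75)/(355 + 75) = 280/430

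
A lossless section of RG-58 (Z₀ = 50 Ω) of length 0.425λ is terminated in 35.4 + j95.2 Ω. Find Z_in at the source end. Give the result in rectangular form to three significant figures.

βl = 2π × 0.425 = 153°
tan(βl) = tan(153°) = -0.51
Z_in = Z_0·(Z_L + jZ_0·tanβl)/(Z_0 + jZ_L·tanβl)
     = 50·(35.4 + j69.7)/(98.5 − j18)

Z_in ≈ 11.1 + j37.4 Ω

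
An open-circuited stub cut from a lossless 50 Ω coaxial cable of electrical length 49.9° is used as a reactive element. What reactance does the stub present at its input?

X_in ≈ -42.1 Ω (capacitive)

tan(βl) = 1.19
For an open-circuited stub, Z_in = −jZ_0·cot(βl) = −jZ_0/tan(βl)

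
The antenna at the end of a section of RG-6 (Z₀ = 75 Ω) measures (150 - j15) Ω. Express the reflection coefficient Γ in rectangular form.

Γ = (Z_L − Z_0)/(Z_L + Z_0) = (75 − j15)/(225 − j15)

Γ ≈ 0.336 − j0.0442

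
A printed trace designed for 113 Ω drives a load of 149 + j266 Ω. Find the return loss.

RL ≈ 2.87 dB

Γ = (36 + j266)/(262 + j266), |Γ| = 0.719
RL = −20·log₁₀|Γ| = −20·log₁₀(0.719)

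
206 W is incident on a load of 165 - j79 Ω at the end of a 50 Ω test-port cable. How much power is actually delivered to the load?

P_delivered ≈ 130 W

|Γ| = |(115 − j79)/(215 − j79)| = 0.609
|Γ|² = 0.371
P_refl = |Γ|²·P_inc = 76.4 W, P_del = (1 − |Γ|²)·P_inc = 130 W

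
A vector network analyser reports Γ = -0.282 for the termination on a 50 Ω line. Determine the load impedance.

Z_L = Z_0·(1 + Γ)/(1 − Γ) = 50·(0.718)/(1.28)

Z_L ≈ 28 Ω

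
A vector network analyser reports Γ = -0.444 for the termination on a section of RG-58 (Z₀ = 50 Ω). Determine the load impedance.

Z_L ≈ 19.3 Ω

Z_L = Z_0·(1 + Γ)/(1 − Γ) = 50·(0.556)/(1.44)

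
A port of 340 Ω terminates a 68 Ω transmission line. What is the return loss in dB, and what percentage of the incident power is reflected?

Γ = (340 − 68)/(340 + 68) = 0.667
RL = −20·log₁₀(0.667) = 3.52 dB
P_refl/P_inc = |Γ|² = 0.444

RL ≈ 3.52 dB; 44.4% of incident power reflected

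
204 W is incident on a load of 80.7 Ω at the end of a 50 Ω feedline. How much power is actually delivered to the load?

Γ = (80.7 − 50)/(80.7 + 50) = 0.235
|Γ|² = 0.0552
P_refl = |Γ|²·P_inc = 11.3 W, P_del = (1 − |Γ|²)·P_inc = 193 W

P_delivered ≈ 193 W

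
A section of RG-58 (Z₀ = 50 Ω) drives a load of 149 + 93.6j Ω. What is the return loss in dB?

Γ = (99 + j93.6)/(199 + j93.6), |Γ| = 0.62
RL = −20·log₁₀|Γ| = −20·log₁₀(0.62)

RL ≈ 4.16 dB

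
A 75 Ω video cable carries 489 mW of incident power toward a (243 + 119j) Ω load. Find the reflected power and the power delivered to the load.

|Γ| = |(168 + j119)/(318 + j119)| = 0.606
|Γ|² = 0.368
P_refl = |Γ|²·P_inc = 180 mW, P_del = (1 − |Γ|²)·P_inc = 309 mW

P_reflected ≈ 180 mW; P_delivered ≈ 309 mW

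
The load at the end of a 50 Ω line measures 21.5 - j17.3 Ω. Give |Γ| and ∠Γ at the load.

Γ ≈ 0.453 ∠ -135°

Γ = (Z_L − Z_0)/(Z_L + Z_0) = (-28.5 − j17.3)/(71.5 − j17.3)
|Γ| = 33.3/73.6 = 0.453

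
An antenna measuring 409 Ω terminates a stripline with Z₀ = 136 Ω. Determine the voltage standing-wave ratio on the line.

Γ = (409 − 136)/(409 + 136) = 0.501
VSWR = (1 + 0.501)/(1 − 0.501)

VSWR ≈ 3.01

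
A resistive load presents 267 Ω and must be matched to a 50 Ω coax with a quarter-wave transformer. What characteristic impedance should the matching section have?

Z_qwt ≈ 116 Ω

Z_qwt = √(Z_0·R_L) = √(50 × 267) = √13350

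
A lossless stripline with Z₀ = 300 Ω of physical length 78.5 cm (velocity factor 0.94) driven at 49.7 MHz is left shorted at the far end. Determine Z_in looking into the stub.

λ = v/f = 0.94·c / 49.7 MHz = 5.67 m
βl = 2π·l/λ = 2π × 0.138 = 49.8°
tan(βl) = 1.18
For a shorted stub, Z_in = jZ_0·tan(βl)

Z_in ≈ +j355 Ω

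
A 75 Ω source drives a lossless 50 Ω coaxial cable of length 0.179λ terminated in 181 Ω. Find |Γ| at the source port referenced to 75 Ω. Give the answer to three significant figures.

|Γ| ≈ 0.66

βl = 2π × 0.179 = 64.4°
tan(βl) = 2.09
Z_in = Z_0·(Z_L + jZ_0·tanβl)/(Z_0 + jZ_L·tanβl) = 16.7 − j21.7 Ω
Γ_s = (Z_in − Z_s)/(Z_in + Z_s) = (-58.3 − j21.7)/(91.7 − j21.7), |Γ_s| = 0.66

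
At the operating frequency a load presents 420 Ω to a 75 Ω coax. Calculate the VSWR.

VSWR ≈ 5.6

Γ = (420 − 75)/(420 + 75) = 0.697
VSWR = (1 + 0.697)/(1 − 0.697)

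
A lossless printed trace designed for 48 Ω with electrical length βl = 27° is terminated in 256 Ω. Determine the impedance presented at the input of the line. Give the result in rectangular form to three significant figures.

Z_in ≈ 38.5 − j80.1 Ω

tan(βl) = tan(27°) = 0.51
Z_in = Z_0·(Z_L + jZ_0·tanβl)/(Z_0 + jZ_L·tanβl)
     = 48·(256 + j24.5)/(48 + j130)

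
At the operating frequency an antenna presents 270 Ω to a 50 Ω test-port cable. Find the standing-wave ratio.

VSWR ≈ 5.4

For a purely resistive load, VSWR = R_L/Z_0 or Z_0/R_L (whichever > 1) = 270/50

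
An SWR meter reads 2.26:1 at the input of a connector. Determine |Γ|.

|Γ| = (S − 1)/(S + 1) = (2.26 − 1)/(2.26 + 1) = 1.26/3.26

|Γ| ≈ 0.387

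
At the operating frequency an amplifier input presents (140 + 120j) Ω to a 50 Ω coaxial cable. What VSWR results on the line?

Γ = (Z_L − Z_0)/(Z_L + Z_0) = (90 + j120)/(190 + j120)
|Γ| = 150/225 = 0.667
VSWR = (1 + |Γ|)/(1 − |Γ|) = 1.67/0.333

VSWR ≈ 5.01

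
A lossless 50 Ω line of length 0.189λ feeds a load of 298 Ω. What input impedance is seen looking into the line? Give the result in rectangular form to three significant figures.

βl = 2π × 0.189 = 68°
tan(βl) = tan(68°) = 2.48
Z_in = Z_0·(Z_L + jZ_0·tanβl)/(Z_0 + jZ_L·tanβl)
     = 50·(298 + j124)/(50 + j739)

Z_in ≈ 9.71 − j19.5 Ω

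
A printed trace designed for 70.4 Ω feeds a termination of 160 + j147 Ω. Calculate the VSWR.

VSWR ≈ 4.4

Γ = (Z_L − Z_0)/(Z_L + Z_0) = (89.6 + j147)/(230.4 + j147)
|Γ| = 172/273 = 0.63
VSWR = (1 + |Γ|)/(1 − |Γ|) = 1.63/0.37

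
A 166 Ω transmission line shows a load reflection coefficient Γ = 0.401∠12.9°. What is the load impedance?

Z_L = Z_0·(1 + Γ)/(1 − Γ) = 166·(1.39 + j0.0895)/(0.609 − j0.0895)

Z_L ≈ 368 + j78.4 Ω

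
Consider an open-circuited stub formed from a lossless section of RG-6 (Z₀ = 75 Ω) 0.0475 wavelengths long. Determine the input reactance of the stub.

X_in ≈ -244 Ω (capacitive)

βl = 2π × 0.0475 = 17.1°
tan(βl) = 0.308
For an open-circuited stub, Z_in = −jZ_0·cot(βl) = −jZ_0/tan(βl)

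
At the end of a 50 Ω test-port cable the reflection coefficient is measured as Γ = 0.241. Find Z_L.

Z_L ≈ 81.8 Ω

Z_L = Z_0·(1 + Γ)/(1 − Γ) = 50·(1.24)/(0.759)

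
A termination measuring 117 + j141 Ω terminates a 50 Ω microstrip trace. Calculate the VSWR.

VSWR ≈ 6

Γ = (Z_L − Z_0)/(Z_L + Z_0) = (67 + j141)/(167 + j141)
|Γ| = 156/219 = 0.714
VSWR = (1 + |Γ|)/(1 − |Γ|) = 1.71/0.286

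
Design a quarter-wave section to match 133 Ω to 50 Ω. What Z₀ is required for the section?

Z_qwt ≈ 81.5 Ω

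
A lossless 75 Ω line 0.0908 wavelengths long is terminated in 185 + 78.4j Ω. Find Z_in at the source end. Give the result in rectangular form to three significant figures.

βl = 2π × 0.0908 = 32.7°
tan(βl) = tan(32.7°) = 0.642
Z_in = Z_0·(Z_L + jZ_0·tanβl)/(Z_0 + jZ_L·tanβl)
     = 75·(185 + j127)/(24.7 + j119)

Z_in ≈ 99.9 − j96.1 Ω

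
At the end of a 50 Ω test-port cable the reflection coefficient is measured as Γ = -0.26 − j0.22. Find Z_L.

Z_L ≈ 27 − j13.4 Ω

Z_L = Z_0·(1 + Γ)/(1 − Γ) = 50·(0.74 − j0.22)/(1.26 + j0.22)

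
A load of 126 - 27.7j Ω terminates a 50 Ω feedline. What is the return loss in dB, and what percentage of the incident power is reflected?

RL ≈ 6.86 dB; 20.6% of incident power reflected

Γ = (76 − j27.7)/(176 − j27.7), |Γ| = 0.454
RL = −20·log₁₀(0.454) = 6.86 dB
P_refl/P_inc = |Γ|² = 0.206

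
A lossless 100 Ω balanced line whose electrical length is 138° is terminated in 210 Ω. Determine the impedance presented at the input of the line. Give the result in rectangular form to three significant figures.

Z_in ≈ 83.1 + j67.1 Ω

tan(βl) = tan(138°) = -0.9
Z_in = Z_0·(Z_L + jZ_0·tanβl)/(Z_0 + jZ_L·tanβl)
     = 100·(210 − j90)/(100 − j189)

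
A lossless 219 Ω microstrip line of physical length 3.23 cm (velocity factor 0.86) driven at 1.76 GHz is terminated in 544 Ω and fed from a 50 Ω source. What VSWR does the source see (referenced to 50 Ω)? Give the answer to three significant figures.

VSWR ≈ 2.17

λ = v/f = 0.86·c / 1.76 GHz = 0.147 m
βl = 2π·l/λ = 2π × 0.22 = 79.3°
tan(βl) = 5.3
Z_in = Z_0·(Z_L + jZ_0·tanβl)/(Z_0 + jZ_L·tanβl) = 90.8 − j34.4 Ω
Γ_s = (Z_in − Z_s)/(Z_in + Z_s) = (40.8 − j34.4)/(141 − j34.4), |Γ_s| = 0.368
VSWR = (1 + |Γ_s|)/(1 − |Γ_s|)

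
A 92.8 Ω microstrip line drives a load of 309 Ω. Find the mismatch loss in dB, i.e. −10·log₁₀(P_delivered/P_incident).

Γ = (309 − 92.8)/(309 + 92.8) = 0.538
|Γ|² = 0.29, so P_del/P_inc = 1 − |Γ|² = 0.71
ML = −10·log₁₀(1 − |Γ|²)

mismatch loss ≈ 1.48 dB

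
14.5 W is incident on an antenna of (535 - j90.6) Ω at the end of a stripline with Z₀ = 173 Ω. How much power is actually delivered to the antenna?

|Γ| = |(362 − j90.6)/(708 − j90.6)| = 0.523
|Γ|² = 0.273
P_refl = |Γ|²·P_inc = 3.96 W, P_del = (1 − |Γ|²)·P_inc = 10.5 W

P_delivered ≈ 10.5 W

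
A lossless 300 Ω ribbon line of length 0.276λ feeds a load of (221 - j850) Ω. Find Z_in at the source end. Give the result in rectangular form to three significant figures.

βl = 2π × 0.276 = 99.4°
tan(βl) = tan(99.4°) = -6.07
Z_in = Z_0·(Z_L + jZ_0·tanβl)/(Z_0 + jZ_L·tanβl)
     = 300·(221 − j2670)/(-4860 − j1340)

Z_in ≈ 29.6 + j157 Ω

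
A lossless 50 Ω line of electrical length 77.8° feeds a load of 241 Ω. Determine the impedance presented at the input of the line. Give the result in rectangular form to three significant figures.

tan(βl) = tan(77.8°) = 4.63
Z_in = Z_0·(Z_L + jZ_0·tanβl)/(Z_0 + jZ_L·tanβl)
     = 50·(241 + j231)/(50 + j1110)

Z_in ≈ 10.8 − j10.3 Ω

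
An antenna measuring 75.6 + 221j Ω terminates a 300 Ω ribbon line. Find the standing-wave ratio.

Γ = (Z_L − Z_0)/(Z_L + Z_0) = (-224.4 + j221)/(375.6 + j221)
|Γ| = 315/436 = 0.723
VSWR = (1 + |Γ|)/(1 − |Γ|) = 1.72/0.277

VSWR ≈ 6.21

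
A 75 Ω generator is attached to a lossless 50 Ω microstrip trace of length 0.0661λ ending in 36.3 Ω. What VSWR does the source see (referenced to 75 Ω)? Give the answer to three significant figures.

βl = 2π × 0.0661 = 23.8°
tan(βl) = 0.441
Z_in = Z_0·(Z_L + jZ_0·tanβl)/(Z_0 + jZ_L·tanβl) = 39.3 + j9.46 Ω
Γ_s = (Z_in − Z_s)/(Z_in + Z_s) = (-35.7 + j9.46)/(114 + j9.46), |Γ_s| = 0.322
VSWR = (1 + |Γ_s|)/(1 − |Γ_s|)

VSWR ≈ 1.95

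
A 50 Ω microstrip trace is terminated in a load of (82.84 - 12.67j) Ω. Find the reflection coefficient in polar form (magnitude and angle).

Γ ≈ 0.264 ∠ -15.6°

Γ = (Z_L − Z_0)/(Z_L + Z_0) = (32.84 − j12.67)/(132.8 − j12.67)
|Γ| = 35.2/133 = 0.264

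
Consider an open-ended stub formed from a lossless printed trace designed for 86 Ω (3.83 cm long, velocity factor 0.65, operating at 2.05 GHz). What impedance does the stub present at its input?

Z_in ≈ +j123 Ω

λ = v/f = 0.65·c / 2.05 GHz = 0.0951 m
βl = 2π·l/λ = 2π × 0.403 = 145°
tan(βl) = -0.701
For an open-ended stub, Z_in = −jZ_0·cot(βl) = −jZ_0/tan(βl)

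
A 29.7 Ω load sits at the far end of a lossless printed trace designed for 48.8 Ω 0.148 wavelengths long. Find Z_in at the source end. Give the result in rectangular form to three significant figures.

βl = 2π × 0.148 = 53.3°
tan(βl) = tan(53.3°) = 1.34
Z_in = Z_0·(Z_L + jZ_0·tanβl)/(Z_0 + jZ_L·tanβl)
     = 48.8·(29.7 + j65.4)/(48.8 + j39.8)

Z_in ≈ 49.9 + j24.7 Ω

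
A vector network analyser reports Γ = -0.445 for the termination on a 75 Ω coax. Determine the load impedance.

Z_L ≈ 28.8 Ω

Z_L = Z_0·(1 + Γ)/(1 − Γ) = 75·(0.555)/(1.45)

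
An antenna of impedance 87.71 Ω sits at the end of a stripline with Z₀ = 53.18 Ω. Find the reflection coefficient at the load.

Γ = 0.245

Γ = (Z_L − Z_0)/(Z_L + Z_0) = (87.71 − 53.18)/(87.71 + 53.18) = 34.53/140.9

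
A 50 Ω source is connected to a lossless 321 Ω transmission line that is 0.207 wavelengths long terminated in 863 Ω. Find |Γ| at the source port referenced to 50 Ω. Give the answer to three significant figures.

βl = 2π × 0.207 = 74.5°
tan(βl) = 3.61
Z_in = Z_0·(Z_L + jZ_0·tanβl)/(Z_0 + jZ_L·tanβl) = 127 − j75.8 Ω
Γ_s = (Z_in − Z_s)/(Z_in + Z_s) = (77.2 − j75.8)/(177 − j75.8), |Γ_s| = 0.561

|Γ| ≈ 0.561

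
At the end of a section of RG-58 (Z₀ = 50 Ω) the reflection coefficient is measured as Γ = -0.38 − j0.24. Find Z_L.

Z_L ≈ 20.3 − j12.2 Ω

Z_L = Z_0·(1 + Γ)/(1 − Γ) = 50·(0.62 − j0.24)/(1.38 + j0.24)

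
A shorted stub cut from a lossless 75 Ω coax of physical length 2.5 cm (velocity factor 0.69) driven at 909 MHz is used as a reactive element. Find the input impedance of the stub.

Z_in ≈ +j61.9 Ω

λ = v/f = 0.69·c / 909 MHz = 0.228 m
βl = 2π·l/λ = 2π × 0.11 = 39.5°
tan(βl) = 0.825
For a shorted stub, Z_in = jZ_0·tan(βl)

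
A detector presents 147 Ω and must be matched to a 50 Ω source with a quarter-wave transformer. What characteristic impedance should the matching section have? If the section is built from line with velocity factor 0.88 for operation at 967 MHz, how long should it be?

Z_qwt ≈ 85.7 Ω; length ≈ 6.83 cm

Z_qwt = √(Z_0·R_L) = √(50 × 147) = √7350
λ = 0.88·c/f = 0.273 m, so l = λ/4 = 0.0683 m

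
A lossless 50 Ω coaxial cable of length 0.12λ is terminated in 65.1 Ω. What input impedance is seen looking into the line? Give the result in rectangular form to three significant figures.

Z_in ≈ 49.1 − j13.1 Ω

βl = 2π × 0.12 = 43.2°
tan(βl) = tan(43.2°) = 0.939
Z_in = Z_0·(Z_L + jZ_0·tanβl)/(Z_0 + jZ_L·tanβl)
     = 50·(65.1 + j47)/(50 + j61.1)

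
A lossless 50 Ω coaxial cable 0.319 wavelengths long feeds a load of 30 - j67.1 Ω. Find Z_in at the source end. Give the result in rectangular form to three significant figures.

Z_in ≈ 32.2 + j70.3 Ω

βl = 2π × 0.319 = 115°
tan(βl) = tan(115°) = -2.16
Z_in = Z_0·(Z_L + jZ_0·tanβl)/(Z_0 + jZ_L·tanβl)
     = 50·(30 − j175)/(-95 − j64.8)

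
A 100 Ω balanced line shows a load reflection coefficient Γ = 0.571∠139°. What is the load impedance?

Z_L ≈ 30.8 + j34.2 Ω

Z_L = Z_0·(1 + Γ)/(1 − Γ) = 100·(0.569 + j0.375)/(1.43 − j0.375)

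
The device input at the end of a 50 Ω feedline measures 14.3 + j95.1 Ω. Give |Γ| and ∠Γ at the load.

Γ ≈ 0.885 ∠ 54.6°

Γ = (Z_L − Z_0)/(Z_L + Z_0) = (-35.7 + j95.1)/(64.3 + j95.1)
|Γ| = 102/115 = 0.885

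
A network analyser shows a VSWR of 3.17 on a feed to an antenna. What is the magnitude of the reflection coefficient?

|Γ| ≈ 0.52

|Γ| = (S − 1)/(S + 1) = (3.17 − 1)/(3.17 + 1) = 2.17/4.17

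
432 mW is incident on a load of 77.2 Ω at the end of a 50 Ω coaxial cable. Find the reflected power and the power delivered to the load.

P_reflected ≈ 19.8 mW; P_delivered ≈ 412 mW

Γ = (77.2 − 50)/(77.2 + 50) = 0.214
|Γ|² = 0.0457
P_refl = |Γ|²·P_inc = 19.8 mW, P_del = (1 − |Γ|²)·P_inc = 412 mW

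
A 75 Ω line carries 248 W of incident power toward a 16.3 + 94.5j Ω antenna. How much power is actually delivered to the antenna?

|Γ| = |(-58.7 + j94.5)/(91.3 + j94.5)| = 0.847
|Γ|² = 0.717
P_refl = |Γ|²·P_inc = 178 W, P_del = (1 − |Γ|²)·P_inc = 70.2 W

P_delivered ≈ 70.2 W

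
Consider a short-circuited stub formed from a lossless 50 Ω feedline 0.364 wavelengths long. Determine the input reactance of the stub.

βl = 2π × 0.364 = 131°
tan(βl) = -1.15
For a short-circuited stub, Z_in = jZ_0·tan(βl)

X_in ≈ -57.4 Ω (capacitive)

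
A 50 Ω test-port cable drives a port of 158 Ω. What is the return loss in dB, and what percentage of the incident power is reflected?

Γ = (158 − 50)/(158 + 50) = 0.519
RL = −20·log₁₀(0.519) = 5.69 dB
P_refl/P_inc = |Γ|² = 0.27

RL ≈ 5.69 dB; 27% of incident power reflected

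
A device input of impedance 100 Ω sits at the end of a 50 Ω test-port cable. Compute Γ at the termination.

Γ = 0.333

Γ = (Z_L − Z_0)/(Z_L + Z_0) = (100 − 50)/(100 + 50) = 50/150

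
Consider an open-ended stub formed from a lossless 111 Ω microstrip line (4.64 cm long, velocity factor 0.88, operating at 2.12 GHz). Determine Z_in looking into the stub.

λ = v/f = 0.88·c / 2.12 GHz = 0.125 m
βl = 2π·l/λ = 2π × 0.373 = 134°
tan(βl) = -1.03
For an open-ended stub, Z_in = −jZ_0·cot(βl) = −jZ_0/tan(βl)

Z_in ≈ +j108 Ω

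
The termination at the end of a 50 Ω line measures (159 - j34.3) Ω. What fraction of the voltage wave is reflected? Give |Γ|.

|Γ| ≈ 0.54

Γ = (Z_L − Z_0)/(Z_L + Z_0) = (109 − j34.3)/(209 − j34.3)
|Γ| = 114/212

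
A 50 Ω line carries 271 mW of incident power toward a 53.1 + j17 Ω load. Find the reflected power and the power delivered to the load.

P_reflected ≈ 7.41 mW; P_delivered ≈ 264 mW

|Γ| = |(3.1 + j17)/(103.1 + j17)| = 0.165
|Γ|² = 0.0273
P_refl = |Γ|²·P_inc = 7.41 mW, P_del = (1 − |Γ|²)·P_inc = 264 mW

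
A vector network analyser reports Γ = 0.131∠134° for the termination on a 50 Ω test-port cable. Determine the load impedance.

Z_L ≈ 41 + j7.86 Ω

Z_L = Z_0·(1 + Γ)/(1 − Γ) = 50·(0.909 + j0.0942)/(1.09 − j0.0942)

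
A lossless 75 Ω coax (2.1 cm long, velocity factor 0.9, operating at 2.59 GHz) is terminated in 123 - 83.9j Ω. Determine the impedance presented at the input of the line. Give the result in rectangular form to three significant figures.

Z_in ≈ 28.5 + j1.29 Ω

λ = v/f = 0.9·c / 2.59 GHz = 0.104 m
βl = 2π·l/λ = 2π × 0.201 = 72.5°
tan(βl) = tan(72.5°) = 3.18
Z_in = Z_0·(Z_L + jZ_0·tanβl)/(Z_0 + jZ_L·tanβl)
     = 75·(123 + j154)/(341 + j391)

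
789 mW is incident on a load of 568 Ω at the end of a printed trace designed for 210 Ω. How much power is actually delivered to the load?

P_delivered ≈ 622 mW

Γ = (568 − 210)/(568 + 210) = 0.46
|Γ|² = 0.212
P_refl = |Γ|²·P_inc = 167 mW, P_del = (1 − |Γ|²)·P_inc = 622 mW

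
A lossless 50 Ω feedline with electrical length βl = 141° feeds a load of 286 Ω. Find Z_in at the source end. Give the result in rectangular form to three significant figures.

tan(βl) = tan(141°) = -0.81
Z_in = Z_0·(Z_L + jZ_0·tanβl)/(Z_0 + jZ_L·tanβl)
     = 50·(286 − j40.5)/(50 − j232)

Z_in ≈ 21.1 + j57.2 Ω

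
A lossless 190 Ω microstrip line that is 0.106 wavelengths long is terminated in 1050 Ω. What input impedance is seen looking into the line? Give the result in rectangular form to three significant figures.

Z_in ≈ 85.5 − j222 Ω

βl = 2π × 0.106 = 38.2°
tan(βl) = tan(38.2°) = 0.786
Z_in = Z_0·(Z_L + jZ_0·tanβl)/(Z_0 + jZ_L·tanβl)
     = 190·(1050 + j149)/(190 + j825)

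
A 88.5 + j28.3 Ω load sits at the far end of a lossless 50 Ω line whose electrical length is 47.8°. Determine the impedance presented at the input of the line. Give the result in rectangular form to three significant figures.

Z_in ≈ 49.6 − j35.8 Ω

tan(βl) = tan(47.8°) = 1.1
Z_in = Z_0·(Z_L + jZ_0·tanβl)/(Z_0 + jZ_L·tanβl)
     = 50·(88.5 + j83.4)/(18.8 + j97.6)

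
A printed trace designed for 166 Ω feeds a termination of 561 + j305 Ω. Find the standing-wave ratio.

Γ = (Z_L − Z_0)/(Z_L + Z_0) = (395 + j305)/(727 + j305)
|Γ| = 499/788 = 0.633
VSWR = (1 + |Γ|)/(1 − |Γ|) = 1.63/0.367

VSWR ≈ 4.45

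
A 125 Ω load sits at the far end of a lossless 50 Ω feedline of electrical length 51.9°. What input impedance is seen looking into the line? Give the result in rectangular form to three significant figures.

Z_in ≈ 29.4 − j30 Ω

tan(βl) = tan(51.9°) = 1.28
Z_in = Z_0·(Z_L + jZ_0·tanβl)/(Z_0 + jZ_L·tanβl)
     = 50·(125 + j63.8)/(50 + j159)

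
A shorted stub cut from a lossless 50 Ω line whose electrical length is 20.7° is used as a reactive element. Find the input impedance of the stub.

tan(βl) = 0.378
For a shorted stub, Z_in = jZ_0·tan(βl)

Z_in ≈ +j18.9 Ω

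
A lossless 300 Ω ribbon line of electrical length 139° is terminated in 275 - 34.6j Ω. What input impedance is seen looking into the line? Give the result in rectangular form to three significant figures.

tan(βl) = tan(139°) = -0.869
Z_in = Z_0·(Z_L + jZ_0·tanβl)/(Z_0 + jZ_L·tanβl)
     = 300·(275 − j295)/(270 − j239)

Z_in ≈ 334 − j32.3 Ω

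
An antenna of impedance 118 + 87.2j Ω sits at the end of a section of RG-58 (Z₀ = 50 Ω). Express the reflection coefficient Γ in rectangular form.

Γ ≈ 0.531 + j0.243

Γ = (Z_L − Z_0)/(Z_L + Z_0) = (68 + j87.2)/(168 + j87.2)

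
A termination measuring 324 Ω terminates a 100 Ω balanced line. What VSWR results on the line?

Γ = (324 − 100)/(324 + 100) = 0.528
VSWR = (1 + 0.528)/(1 − 0.528)

VSWR ≈ 3.24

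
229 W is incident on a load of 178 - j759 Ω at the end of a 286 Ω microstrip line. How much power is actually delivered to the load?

|Γ| = |(-108 − j759)/(464 − j759)| = 0.862
|Γ|² = 0.743
P_refl = |Γ|²·P_inc = 170 W, P_del = (1 − |Γ|²)·P_inc = 58.9 W

P_delivered ≈ 58.9 W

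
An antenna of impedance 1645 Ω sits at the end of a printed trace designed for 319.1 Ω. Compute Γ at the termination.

Γ = (Z_L − Z_0)/(Z_L + Z_0) = (1645 − 319.1)/(1645 + 319.1) = 1326/1964

Γ = 0.675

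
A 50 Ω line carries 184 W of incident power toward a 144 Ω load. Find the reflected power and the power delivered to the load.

P_reflected ≈ 43.2 W; P_delivered ≈ 141 W

Γ = (144 − 50)/(144 + 50) = 0.485
|Γ|² = 0.235
P_refl = |Γ|²·P_inc = 43.2 W, P_del = (1 − |Γ|²)·P_inc = 141 W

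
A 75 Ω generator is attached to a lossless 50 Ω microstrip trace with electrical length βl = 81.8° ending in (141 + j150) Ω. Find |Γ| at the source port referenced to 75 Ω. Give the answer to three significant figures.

|Γ| ≈ 0.796

tan(βl) = 6.94
Z_in = Z_0·(Z_L + jZ_0·tanβl)/(Z_0 + jZ_L·tanβl) = 8.93 − j16.3 Ω
Γ_s = (Z_in − Z_s)/(Z_in + Z_s) = (-66.1 − j16.3)/(83.9 − j16.3), |Γ_s| = 0.796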